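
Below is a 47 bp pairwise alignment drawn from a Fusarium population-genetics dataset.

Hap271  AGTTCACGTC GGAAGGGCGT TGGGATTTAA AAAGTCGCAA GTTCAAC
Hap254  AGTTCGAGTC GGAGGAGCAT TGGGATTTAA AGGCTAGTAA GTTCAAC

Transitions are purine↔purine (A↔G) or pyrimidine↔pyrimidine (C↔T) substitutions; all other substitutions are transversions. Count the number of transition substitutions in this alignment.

The sequences differ at positions 6 (A/G, transition), 7 (C/A, transversion), 14 (A/G, transition), 16 (G/A, transition), 19 (G/A, transition), 32 (A/G, transition), 33 (A/G, transition), 34 (G/C, transversion), 36 (C/A, transversion), 38 (C/T, transition).
Of the 10 differences, 7 transitions and 3 transversions, so the answer is 7.

7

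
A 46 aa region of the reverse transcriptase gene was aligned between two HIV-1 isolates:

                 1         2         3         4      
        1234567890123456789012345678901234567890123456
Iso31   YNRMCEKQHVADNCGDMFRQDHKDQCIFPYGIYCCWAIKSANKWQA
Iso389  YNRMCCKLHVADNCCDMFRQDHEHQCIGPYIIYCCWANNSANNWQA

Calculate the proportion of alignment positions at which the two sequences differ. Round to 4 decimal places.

0.2174

Mismatches occur at site 6 (E↔C), site 8 (Q↔L), site 15 (G↔C), site 23 (K↔E), site 24 (D↔H), site 28 (F↔G), site 31 (G↔I), site 38 (I↔N), site 39 (K↔N), site 43 (K↔N).
There are 10 differences over 46 sites, so p = 10/46 = 0.2174.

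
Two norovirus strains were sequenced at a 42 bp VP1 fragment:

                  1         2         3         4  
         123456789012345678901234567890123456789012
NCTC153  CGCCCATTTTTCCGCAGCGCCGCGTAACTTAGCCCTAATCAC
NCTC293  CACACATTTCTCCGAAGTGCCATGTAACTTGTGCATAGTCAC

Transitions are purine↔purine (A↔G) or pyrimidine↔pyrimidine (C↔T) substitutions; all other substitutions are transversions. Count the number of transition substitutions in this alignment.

7

The sequences differ at positions 2 (G/A, transition), 4 (C/A, transversion), 10 (T/C, transition), 15 (C/A, transversion), 18 (C/T, transition), 22 (G/A, transition), 23 (C/T, transition), 31 (A/G, transition), 32 (G/T, transversion), 33 (C/G, transversion), 35 (C/A, transversion), 38 (A/G, transition).
Of the 12 differences, 7 transitions and 5 transversions, so the answer is 7.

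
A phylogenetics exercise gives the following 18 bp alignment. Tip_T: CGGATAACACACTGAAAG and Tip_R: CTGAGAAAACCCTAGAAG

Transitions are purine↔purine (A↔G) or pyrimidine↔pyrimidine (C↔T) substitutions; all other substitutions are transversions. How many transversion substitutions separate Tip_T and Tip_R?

The sequences differ at positions 2 (G/T, transversion), 5 (T/G, transversion), 8 (C/A, transversion), 11 (A/C, transversion), 14 (G/A, transition), 15 (A/G, transition).
Of the 6 differences, 2 transitions and 4 transversions, so the answer is 4.

4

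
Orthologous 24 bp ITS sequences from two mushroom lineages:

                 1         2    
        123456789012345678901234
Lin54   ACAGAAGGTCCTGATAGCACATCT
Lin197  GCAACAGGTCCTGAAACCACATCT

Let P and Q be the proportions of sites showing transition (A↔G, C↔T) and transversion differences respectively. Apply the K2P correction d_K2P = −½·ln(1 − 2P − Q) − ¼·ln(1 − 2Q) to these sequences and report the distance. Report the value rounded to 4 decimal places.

Differing sites — 1:A/G (Ti); 4:G/A (Ti); 5:A/C (Tv); 15:T/A (Tv); 17:G/C (Tv).
Of the 5 differences, 2 transitions and 3 transversions over 24 sites: P = 2/24 = 0.083333, Q = 3/24 = 0.125000.
d = −0.5·ln(0.708334) − 0.25·ln(0.750000) = −0.5·(-0.344840) − 0.25·(-0.287682) = 0.2443.

0.2443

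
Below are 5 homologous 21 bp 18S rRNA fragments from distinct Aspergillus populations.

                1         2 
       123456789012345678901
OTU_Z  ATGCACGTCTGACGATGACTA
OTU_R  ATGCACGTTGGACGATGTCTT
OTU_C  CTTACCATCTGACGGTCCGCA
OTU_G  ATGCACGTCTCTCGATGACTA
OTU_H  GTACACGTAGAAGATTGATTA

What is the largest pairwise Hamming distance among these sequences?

Pairwise Hamming distances:
  OTU_Z vs OTU_R: 4
  OTU_Z vs OTU_C: 10
  OTU_Z vs OTU_G: 2
  OTU_Z vs OTU_H: 9
  OTU_R vs OTU_C: 13
  OTU_R vs OTU_G: 6
  OTU_R vs OTU_H: 10
  OTU_C vs OTU_G: 12
  OTU_C vs OTU_H: 15
  OTU_G vs OTU_H: 10
The largest is 15, between OTU_C and OTU_H.

15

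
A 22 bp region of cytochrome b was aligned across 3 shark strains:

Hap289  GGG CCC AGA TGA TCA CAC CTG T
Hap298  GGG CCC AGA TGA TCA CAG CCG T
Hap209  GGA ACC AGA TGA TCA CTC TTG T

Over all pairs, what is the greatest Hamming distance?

6

Pairwise Hamming distances:
  Hap289 vs Hap298: 2
  Hap289 vs Hap209: 4
  Hap298 vs Hap209: 6
The largest is 6, between Hap298 and Hap209.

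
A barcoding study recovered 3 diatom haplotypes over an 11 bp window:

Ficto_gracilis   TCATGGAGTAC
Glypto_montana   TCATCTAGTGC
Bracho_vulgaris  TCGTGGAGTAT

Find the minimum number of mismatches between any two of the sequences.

Pairwise Hamming distances:
  Ficto_gracilis vs Glypto_montana: 3
  Ficto_gracilis vs Bracho_vulgaris: 2
  Glypto_montana vs Bracho_vulgaris: 5
The smallest is 2, between Ficto_gracilis and Bracho_vulgaris.

2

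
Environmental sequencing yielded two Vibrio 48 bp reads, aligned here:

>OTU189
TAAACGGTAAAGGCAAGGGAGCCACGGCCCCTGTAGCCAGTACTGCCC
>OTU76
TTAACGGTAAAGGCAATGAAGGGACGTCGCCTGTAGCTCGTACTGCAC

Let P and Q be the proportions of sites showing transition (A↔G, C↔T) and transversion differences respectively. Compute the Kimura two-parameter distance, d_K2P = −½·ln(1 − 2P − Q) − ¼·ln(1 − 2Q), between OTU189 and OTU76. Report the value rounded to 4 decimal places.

Differing sites — 2:A/T (Tv); 17:G/T (Tv); 19:G/A (Ti); 22:C/G (Tv); 23:C/G (Tv); 27:G/T (Tv); 29:C/G (Tv); 38:C/T (Ti); 39:A/C (Tv); 47:C/A (Tv).
Of the 10 differences, 2 transitions and 8 transversions over 48 sites: P = 2/48 = 0.041667, Q = 8/48 = 0.166667.
d = −0.5·ln(0.749999) − 0.25·ln(0.666666) = −0.5·(-0.287683) − 0.25·(-0.405466) = 0.2452.

0.2452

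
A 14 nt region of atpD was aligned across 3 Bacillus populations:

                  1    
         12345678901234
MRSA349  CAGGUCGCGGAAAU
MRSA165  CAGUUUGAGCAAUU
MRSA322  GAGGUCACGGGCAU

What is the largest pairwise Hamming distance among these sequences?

9

Pairwise Hamming distances:
  MRSA349 vs MRSA165: 5
  MRSA349 vs MRSA322: 4
  MRSA165 vs MRSA322: 9
The largest is 9, between MRSA165 and MRSA322.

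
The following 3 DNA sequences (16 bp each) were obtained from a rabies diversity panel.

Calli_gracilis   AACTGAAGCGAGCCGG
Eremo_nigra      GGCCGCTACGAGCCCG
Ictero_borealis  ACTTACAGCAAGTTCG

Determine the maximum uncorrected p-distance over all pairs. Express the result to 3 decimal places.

Pairwise Hamming distances:
  Calli_gracilis vs Eremo_nigra: 7
  Calli_gracilis vs Ictero_borealis: 8
  Eremo_nigra vs Ictero_borealis: 10
The largest is 10 mismatches, between Eremo_nigra and Ictero_borealis; p = 10/16 = 0.625.

0.625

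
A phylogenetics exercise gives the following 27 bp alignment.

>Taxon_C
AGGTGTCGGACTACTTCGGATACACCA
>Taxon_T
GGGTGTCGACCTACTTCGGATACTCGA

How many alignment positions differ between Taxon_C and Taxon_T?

5

Mismatches occur at site 1 (A/G), site 9 (G/A), site 10 (A/C), site 24 (A/T), site 26 (C/G).
That gives 5 mismatches out of 27 aligned sites, so the Hamming distance is 5.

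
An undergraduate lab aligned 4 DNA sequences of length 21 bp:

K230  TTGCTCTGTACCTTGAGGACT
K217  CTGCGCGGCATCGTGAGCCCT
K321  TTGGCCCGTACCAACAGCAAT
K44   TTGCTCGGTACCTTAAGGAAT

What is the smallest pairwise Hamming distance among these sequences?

Pairwise Hamming distances:
  K230 vs K217: 8
  K230 vs K321: 8
  K230 vs K44: 3
  K217 vs K321: 11
  K217 vs K44: 9
  K321 vs K44: 7
The smallest is 3, between K230 and K44.

3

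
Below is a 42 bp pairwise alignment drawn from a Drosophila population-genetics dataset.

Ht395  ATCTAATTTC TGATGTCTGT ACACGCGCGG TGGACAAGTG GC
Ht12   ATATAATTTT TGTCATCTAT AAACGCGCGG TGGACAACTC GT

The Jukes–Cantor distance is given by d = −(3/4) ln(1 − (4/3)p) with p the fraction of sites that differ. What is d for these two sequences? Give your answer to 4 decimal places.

0.2865

The sequences differ at positions 3 (C/A), 10 (C/T), 13 (A/T), 14 (T/C), 15 (G/A), 19 (G/A), 22 (C/A), 38 (G/C), 40 (G/C), 42 (C/T).
p = 10/42 = 0.238095.
d = −0.75 · ln(1 − (4/3)·0.238095) = −0.75 · ln(0.682540) = −0.75 · (-0.381934) = 0.2865.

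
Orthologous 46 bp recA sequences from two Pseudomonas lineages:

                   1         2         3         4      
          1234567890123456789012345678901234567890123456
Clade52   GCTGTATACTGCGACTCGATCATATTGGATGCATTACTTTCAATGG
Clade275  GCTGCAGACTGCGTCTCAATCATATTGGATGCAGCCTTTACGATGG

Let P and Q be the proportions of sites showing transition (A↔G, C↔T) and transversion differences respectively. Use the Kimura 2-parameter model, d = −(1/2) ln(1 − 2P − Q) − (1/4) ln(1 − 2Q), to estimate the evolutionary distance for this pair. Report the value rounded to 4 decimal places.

0.2586

Mismatches occur at site 5 (T↔C, transition), site 7 (T↔G, transversion), site 14 (A↔T, transversion), site 18 (G↔A, transition), site 34 (T↔G, transversion), site 35 (T↔C, transition), site 36 (A↔C, transversion), site 37 (C↔T, transition), site 40 (T↔A, transversion), site 42 (A↔G, transition).
Of the 10 differences, 5 transitions and 5 transversions over 46 sites: P = 5/46 = 0.108696, Q = 5/46 = 0.108696.
d = −0.5·ln(0.673912) − 0.25·ln(0.782608) = −0.5·(-0.394656) − 0.25·(-0.245123) = 0.2586.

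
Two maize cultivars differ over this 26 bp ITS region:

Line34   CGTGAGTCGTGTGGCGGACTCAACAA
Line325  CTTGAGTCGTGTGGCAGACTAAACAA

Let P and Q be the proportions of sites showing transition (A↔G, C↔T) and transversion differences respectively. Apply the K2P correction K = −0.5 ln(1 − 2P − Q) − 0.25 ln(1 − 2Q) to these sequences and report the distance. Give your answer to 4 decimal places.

0.1253

Differing sites — 2:G/T (Tv); 16:G/A (Ti); 21:C/A (Tv).
Of the 3 differences, 1 transition and 2 transversions over 26 sites: P = 1/26 = 0.038462, Q = 2/26 = 0.076923.
d = −0.5·ln(0.846153) − 0.25·ln(0.846154) = −0.5·(-0.167055) − 0.25·(-0.167054) = 0.1253.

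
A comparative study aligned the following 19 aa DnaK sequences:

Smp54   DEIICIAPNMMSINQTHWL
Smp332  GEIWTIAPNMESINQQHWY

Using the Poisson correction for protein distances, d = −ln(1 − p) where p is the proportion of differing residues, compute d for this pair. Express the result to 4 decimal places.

0.3795

Differing sites — 1:D/G; 4:I/W; 5:C/T; 11:M/E; 16:T/Q; 19:L/Y.
p = 6/19 = 0.315789.
d = −ln(1 − 0.315789) = −ln(0.684211) = 0.3795.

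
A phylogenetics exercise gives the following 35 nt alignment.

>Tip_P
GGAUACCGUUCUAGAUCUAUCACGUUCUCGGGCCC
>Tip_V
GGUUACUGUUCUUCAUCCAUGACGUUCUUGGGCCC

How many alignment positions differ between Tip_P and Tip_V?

Differing sites — 3:A/U; 7:C/U; 13:A/U; 14:G/C; 18:U/C; 21:C/G; 29:C/U.
That gives 7 mismatches out of 35 aligned sites, so the Hamming distance is 7.

7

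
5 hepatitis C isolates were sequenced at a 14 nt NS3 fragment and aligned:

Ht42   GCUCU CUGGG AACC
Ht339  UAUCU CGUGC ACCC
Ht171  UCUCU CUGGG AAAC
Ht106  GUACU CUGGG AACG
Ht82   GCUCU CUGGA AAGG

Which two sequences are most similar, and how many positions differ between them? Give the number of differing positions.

Pairwise Hamming distances:
  Ht42 vs Ht339: 6
  Ht42 vs Ht171: 2
  Ht42 vs Ht106: 3
  Ht42 vs Ht82: 3
  Ht339 vs Ht171: 6
  Ht339 vs Ht106: 8
  Ht339 vs Ht82: 8
  Ht171 vs Ht106: 5
  Ht171 vs Ht82: 4
  Ht106 vs Ht82: 4
The smallest is 2, between Ht42 and Ht171.

2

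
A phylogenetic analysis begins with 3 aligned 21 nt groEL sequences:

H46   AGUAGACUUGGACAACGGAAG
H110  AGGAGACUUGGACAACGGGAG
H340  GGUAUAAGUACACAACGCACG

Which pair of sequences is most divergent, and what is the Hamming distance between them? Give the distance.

Pairwise Hamming distances:
  H46 vs H110: 2
  H46 vs H340: 8
  H110 vs H340: 10
The largest is 10, between H110 and H340.

10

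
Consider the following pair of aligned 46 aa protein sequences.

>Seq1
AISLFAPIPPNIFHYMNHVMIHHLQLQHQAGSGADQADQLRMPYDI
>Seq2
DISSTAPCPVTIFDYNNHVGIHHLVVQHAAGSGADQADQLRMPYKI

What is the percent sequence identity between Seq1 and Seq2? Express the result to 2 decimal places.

71.74%

Differing sites — 1:A/D; 4:L/S; 5:F/T; 8:I/C; 10:P/V; 11:N/T; 14:H/D; 16:M/N; 20:M/G; 25:Q/V; 26:L/V; 29:Q/A; 45:D/K.
33 of the 46 sites match, so the percent identity is 33/46 × 100 = 71.74%.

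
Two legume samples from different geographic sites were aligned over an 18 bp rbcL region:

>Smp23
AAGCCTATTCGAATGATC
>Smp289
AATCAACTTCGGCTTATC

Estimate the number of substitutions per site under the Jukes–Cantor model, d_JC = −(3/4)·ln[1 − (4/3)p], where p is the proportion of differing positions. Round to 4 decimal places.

The sequences differ at positions 3 (G/T), 5 (C/A), 6 (T/A), 7 (A/C), 12 (A/G), 13 (A/C), 15 (G/T).
p = 7/18 = 0.388889.
d = −0.75 · ln(1 − (4/3)·0.388889) = −0.75 · ln(0.481481) = −0.75 · (-0.730889) = 0.5482.

0.5482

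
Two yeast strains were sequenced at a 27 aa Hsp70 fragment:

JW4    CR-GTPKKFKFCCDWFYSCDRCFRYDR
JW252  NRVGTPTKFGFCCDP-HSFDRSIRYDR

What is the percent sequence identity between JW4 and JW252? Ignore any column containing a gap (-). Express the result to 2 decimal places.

68.00%

Excluding the 2 gap columns leaves 25 comparable sites.
Differing sites — 1:C/N; 7:K/T; 10:K/G; 15:W/P; 17:Y/H; 19:C/F; 22:C/S; 23:F/I.
17 of the 25 comparable sites match, so the percent identity is 17/25 × 100 = 68.00%.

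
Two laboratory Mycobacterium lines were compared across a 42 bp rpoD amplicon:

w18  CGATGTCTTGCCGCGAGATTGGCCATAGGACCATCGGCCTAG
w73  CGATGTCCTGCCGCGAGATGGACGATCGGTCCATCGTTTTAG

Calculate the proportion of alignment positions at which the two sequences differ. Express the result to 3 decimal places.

Differing sites — 8:T/C; 20:T/G; 22:G/A; 24:C/G; 27:A/C; 30:A/T; 37:G/T; 38:C/T; 39:C/T.
There are 9 differences over 42 sites, so p = 9/42 = 0.214.

0.214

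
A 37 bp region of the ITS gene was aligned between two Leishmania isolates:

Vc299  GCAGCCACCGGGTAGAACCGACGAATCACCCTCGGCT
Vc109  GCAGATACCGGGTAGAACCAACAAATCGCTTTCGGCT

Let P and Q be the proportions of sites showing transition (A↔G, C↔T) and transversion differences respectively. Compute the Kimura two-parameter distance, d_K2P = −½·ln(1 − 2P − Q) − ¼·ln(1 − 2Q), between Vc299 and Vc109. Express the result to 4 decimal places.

Differing sites — 5:C/A (Tv); 6:C/T (Ti); 20:G/A (Ti); 23:G/A (Ti); 28:A/G (Ti); 30:C/T (Ti); 31:C/T (Ti).
Of the 7 differences, 6 transitions and 1 transversion over 37 sites: P = 6/37 = 0.162162, Q = 1/37 = 0.027027.
d = −0.5·ln(0.648649) − 0.25·ln(0.945946) = −0.5·(-0.432864) − 0.25·(-0.055570) = 0.2303.

0.2303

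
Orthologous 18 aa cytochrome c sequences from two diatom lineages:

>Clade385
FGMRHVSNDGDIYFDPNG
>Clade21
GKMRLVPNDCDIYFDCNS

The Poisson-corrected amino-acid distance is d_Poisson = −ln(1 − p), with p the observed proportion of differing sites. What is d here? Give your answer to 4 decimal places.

Differing sites — 1:F/G; 2:G/K; 5:H/L; 7:S/P; 10:G/C; 16:P/C; 18:G/S.
p = 7/18 = 0.388889.
d = −ln(1 − 0.388889) = −ln(0.611111) = 0.4925.

0.4925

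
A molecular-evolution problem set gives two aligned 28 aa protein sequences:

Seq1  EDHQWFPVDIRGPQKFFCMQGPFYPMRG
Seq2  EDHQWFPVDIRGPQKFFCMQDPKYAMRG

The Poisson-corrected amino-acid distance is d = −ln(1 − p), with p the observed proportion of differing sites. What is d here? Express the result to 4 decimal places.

Differing sites — 21:G/D; 23:F/K; 25:P/A.
p = 3/28 = 0.107143.
d = −ln(1 − 0.107143) = −ln(0.892857) = 0.1133.

0.1133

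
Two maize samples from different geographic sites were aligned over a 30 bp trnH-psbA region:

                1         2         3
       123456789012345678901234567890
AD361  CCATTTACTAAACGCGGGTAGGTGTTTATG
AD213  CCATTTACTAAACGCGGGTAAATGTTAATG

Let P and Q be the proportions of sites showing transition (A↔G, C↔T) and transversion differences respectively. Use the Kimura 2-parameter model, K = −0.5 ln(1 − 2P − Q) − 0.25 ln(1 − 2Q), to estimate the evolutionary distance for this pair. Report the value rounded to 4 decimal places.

Differing sites — 21:G/A (Ti); 22:G/A (Ti); 27:T/A (Tv).
Of the 3 differences, 2 transitions and 1 transversion over 30 sites: P = 2/30 = 0.066667, Q = 1/30 = 0.033333.
d = −0.5·ln(0.833333) − 0.25·ln(0.933334) = −0.5·(-0.182322) − 0.25·(-0.068992) = 0.1084.

0.1084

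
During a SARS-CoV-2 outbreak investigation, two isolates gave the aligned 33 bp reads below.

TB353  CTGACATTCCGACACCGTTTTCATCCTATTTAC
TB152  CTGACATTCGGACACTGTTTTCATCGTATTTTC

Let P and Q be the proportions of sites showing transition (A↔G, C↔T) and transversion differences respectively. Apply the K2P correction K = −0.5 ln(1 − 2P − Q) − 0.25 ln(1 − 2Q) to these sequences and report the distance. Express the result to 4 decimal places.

Mismatches occur at site 10 (C↔G, transversion), site 16 (C↔T, transition), site 26 (C↔G, transversion), site 32 (A↔T, transversion).
Of the 4 differences, 1 transition and 3 transversions over 33 sites: P = 1/33 = 0.030303, Q = 3/33 = 0.090909.
d = −0.5·ln(0.848485) − 0.25·ln(0.818182) = −0.5·(-0.164303) − 0.25·(-0.200670) = 0.1323.

0.1323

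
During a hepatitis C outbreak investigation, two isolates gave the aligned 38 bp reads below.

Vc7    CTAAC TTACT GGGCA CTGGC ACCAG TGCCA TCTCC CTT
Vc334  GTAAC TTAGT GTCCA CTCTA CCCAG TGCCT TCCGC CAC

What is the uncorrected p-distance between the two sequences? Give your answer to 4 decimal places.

0.3421

Mismatches occur at site 1 (C→G), site 9 (C→G), site 12 (G→T), site 13 (G→C), site 18 (G→C), site 19 (G→T), site 20 (C→A), site 21 (A→C), site 30 (A→T), site 33 (T→C), site 34 (C→G), site 37 (T→A), site 38 (T→C).
There are 13 differences over 38 sites, so p = 13/38 = 0.3421.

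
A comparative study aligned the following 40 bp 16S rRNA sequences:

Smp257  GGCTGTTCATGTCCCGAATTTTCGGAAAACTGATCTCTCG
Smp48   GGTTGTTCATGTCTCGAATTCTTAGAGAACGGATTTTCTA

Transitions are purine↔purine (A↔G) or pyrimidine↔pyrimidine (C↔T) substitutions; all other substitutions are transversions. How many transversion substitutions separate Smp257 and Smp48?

Differing sites — 3:C/T (Ti); 14:C/T (Ti); 21:T/C (Ti); 23:C/T (Ti); 24:G/A (Ti); 27:A/G (Ti); 31:T/G (Tv); 35:C/T (Ti); 37:C/T (Ti); 38:T/C (Ti); 39:C/T (Ti); 40:G/A (Ti).
Of the 12 differences, 11 transitions and 1 transversion, so the answer is 1.

1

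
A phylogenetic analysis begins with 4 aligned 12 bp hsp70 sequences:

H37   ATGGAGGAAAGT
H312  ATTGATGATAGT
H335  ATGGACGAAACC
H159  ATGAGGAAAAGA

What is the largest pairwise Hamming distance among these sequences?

7

Pairwise Hamming distances:
  H37 vs H312: 3
  H37 vs H335: 3
  H37 vs H159: 4
  H312 vs H335: 5
  H312 vs H159: 7
  H335 vs H159: 6
The largest is 7, between H312 and H159.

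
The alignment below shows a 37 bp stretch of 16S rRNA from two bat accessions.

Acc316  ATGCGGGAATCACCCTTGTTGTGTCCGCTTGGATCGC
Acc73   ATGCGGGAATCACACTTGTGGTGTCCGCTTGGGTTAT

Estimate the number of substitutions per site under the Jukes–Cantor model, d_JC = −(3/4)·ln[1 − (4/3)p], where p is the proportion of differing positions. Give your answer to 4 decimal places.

0.1827

The sequences differ at positions 14 (C/A), 20 (T/G), 33 (A/G), 35 (C/T), 36 (G/A), 37 (C/T).
p = 6/37 = 0.162162.
d = −0.75 · ln(1 − (4/3)·0.162162) = −0.75 · ln(0.783784) = −0.75 · (-0.243622) = 0.1827.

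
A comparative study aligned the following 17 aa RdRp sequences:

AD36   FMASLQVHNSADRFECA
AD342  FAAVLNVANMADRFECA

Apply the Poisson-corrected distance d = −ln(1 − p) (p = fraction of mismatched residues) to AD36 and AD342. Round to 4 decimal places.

The sequences differ at positions 2 (M/A), 4 (S/V), 6 (Q/N), 8 (H/A), 10 (S/M).
p = 5/17 = 0.294118.
d = −ln(1 − 0.294118) = −ln(0.705882) = 0.3483.

0.3483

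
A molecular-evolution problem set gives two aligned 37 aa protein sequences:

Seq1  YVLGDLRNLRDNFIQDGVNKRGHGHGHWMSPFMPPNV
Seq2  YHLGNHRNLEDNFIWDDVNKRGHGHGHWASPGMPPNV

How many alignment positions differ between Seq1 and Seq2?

8

Mismatches occur at site 2 (V→H), site 5 (D→N), site 6 (L→H), site 10 (R→E), site 15 (Q→W), site 17 (G→D), site 29 (M→A), site 32 (F→G).
That gives 8 mismatches out of 37 aligned sites, so the Hamming distance is 8.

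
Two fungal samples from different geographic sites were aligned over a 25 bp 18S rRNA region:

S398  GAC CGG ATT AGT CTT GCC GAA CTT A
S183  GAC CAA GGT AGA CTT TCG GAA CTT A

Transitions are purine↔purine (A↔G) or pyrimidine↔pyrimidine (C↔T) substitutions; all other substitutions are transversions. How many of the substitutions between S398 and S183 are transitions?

3

Mismatches occur at site 5 (G→A, transition), site 6 (G→A, transition), site 7 (A→G, transition), site 8 (T→G, transversion), site 12 (T→A, transversion), site 16 (G→T, transversion), site 18 (C→G, transversion).
Of the 7 differences, 3 transitions and 4 transversions, so the answer is 3.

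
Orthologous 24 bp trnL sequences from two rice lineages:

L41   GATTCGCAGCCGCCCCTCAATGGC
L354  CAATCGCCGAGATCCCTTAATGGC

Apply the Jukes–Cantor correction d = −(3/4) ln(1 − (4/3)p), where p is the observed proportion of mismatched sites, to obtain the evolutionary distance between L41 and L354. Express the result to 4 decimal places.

0.4408

Differing sites — 1:G/C; 3:T/A; 8:A/C; 10:C/A; 11:C/G; 12:G/A; 13:C/T; 18:C/T.
p = 8/24 = 0.333333.
d = −0.75 · ln(1 − (4/3)·0.333333) = −0.75 · ln(0.555556) = −0.75 · (-0.587786) = 0.4408.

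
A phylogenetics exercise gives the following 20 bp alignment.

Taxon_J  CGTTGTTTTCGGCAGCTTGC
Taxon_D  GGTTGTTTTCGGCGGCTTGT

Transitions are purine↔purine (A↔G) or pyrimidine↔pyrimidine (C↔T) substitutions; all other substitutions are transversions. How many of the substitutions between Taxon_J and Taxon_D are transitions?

Mismatches occur at site 1 (C↔G, transversion), site 14 (A↔G, transition), site 20 (C↔T, transition).
Of the 3 differences, 2 transitions and 1 transversion, so the answer is 2.

2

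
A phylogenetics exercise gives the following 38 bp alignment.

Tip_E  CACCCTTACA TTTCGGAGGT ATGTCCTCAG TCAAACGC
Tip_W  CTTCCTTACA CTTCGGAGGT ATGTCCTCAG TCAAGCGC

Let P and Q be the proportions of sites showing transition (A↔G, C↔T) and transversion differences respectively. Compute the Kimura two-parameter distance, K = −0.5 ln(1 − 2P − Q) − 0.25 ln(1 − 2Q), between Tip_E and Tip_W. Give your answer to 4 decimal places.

Mismatches occur at site 2 (A/T, transversion), site 3 (C/T, transition), site 11 (T/C, transition), site 35 (A/G, transition).
Of the 4 differences, 3 transitions and 1 transversion over 38 sites: P = 3/38 = 0.078947, Q = 1/38 = 0.026316.
d = −0.5·ln(0.815790) − 0.25·ln(0.947368) = −0.5·(-0.203598) − 0.25·(-0.054068) = 0.1153.

0.1153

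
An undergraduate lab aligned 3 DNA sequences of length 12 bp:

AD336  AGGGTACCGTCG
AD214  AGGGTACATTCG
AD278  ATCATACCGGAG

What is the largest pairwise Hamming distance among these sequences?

Pairwise Hamming distances:
  AD336 vs AD214: 2
  AD336 vs AD278: 5
  AD214 vs AD278: 7
The largest is 7, between AD214 and AD278.

7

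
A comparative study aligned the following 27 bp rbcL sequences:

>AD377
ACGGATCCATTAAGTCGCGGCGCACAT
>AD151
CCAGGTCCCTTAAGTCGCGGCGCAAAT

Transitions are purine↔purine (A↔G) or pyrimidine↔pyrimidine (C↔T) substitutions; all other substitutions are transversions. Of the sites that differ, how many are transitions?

Differing sites — 1:A/C (Tv); 3:G/A (Ti); 5:A/G (Ti); 9:A/C (Tv); 25:C/A (Tv).
Of the 5 differences, 2 transitions and 3 transversions, so the answer is 2.

2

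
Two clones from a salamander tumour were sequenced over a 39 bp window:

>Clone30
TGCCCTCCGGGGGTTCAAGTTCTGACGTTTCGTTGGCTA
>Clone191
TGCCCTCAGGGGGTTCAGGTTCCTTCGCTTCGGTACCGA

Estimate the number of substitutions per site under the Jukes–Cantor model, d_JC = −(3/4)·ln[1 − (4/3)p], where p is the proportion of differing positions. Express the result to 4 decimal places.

Mismatches occur at site 8 (C→A), site 18 (A→G), site 23 (T→C), site 24 (G→T), site 25 (A→T), site 28 (T→C), site 33 (T→G), site 35 (G→A), site 36 (G→C), site 38 (T→G).
p = 10/39 = 0.256410.
d = −0.75 · ln(1 − (4/3)·0.256410) = −0.75 · ln(0.658120) = −0.75 · (-0.418368) = 0.3138.

0.3138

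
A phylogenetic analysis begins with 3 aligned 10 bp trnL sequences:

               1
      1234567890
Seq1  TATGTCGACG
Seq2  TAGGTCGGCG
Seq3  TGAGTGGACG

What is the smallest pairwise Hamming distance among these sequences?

Pairwise Hamming distances:
  Seq1 vs Seq2: 2
  Seq1 vs Seq3: 3
  Seq2 vs Seq3: 4
The smallest is 2, between Seq1 and Seq2.

2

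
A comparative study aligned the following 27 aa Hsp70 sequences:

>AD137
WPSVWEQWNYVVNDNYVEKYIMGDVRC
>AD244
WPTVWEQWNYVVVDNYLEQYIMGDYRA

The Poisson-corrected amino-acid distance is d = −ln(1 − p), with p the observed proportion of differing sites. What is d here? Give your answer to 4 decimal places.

0.2513

Differing sites — 3:S/T; 13:N/V; 17:V/L; 19:K/Q; 25:V/Y; 27:C/A.
p = 6/27 = 0.222222.
d = −ln(1 − 0.222222) = −ln(0.777778) = 0.2513.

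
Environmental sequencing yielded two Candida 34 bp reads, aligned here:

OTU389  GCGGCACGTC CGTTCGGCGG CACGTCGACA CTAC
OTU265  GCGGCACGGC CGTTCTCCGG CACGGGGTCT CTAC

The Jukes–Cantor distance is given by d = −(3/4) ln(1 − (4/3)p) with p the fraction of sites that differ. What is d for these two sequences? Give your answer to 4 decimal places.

Mismatches occur at site 9 (T↔G), site 16 (G↔T), site 17 (G↔C), site 25 (T↔G), site 26 (C↔G), site 28 (A↔T), site 30 (A↔T).
p = 7/34 = 0.205882.
d = −0.75 · ln(1 − (4/3)·0.205882) = −0.75 · ln(0.725491) = −0.75 · (-0.320907) = 0.2407.

0.2407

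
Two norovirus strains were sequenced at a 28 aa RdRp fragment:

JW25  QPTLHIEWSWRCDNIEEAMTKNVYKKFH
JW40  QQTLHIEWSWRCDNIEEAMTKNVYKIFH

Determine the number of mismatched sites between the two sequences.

2

Differing sites — 2:P/Q; 26:K/I.
That gives 2 mismatches out of 28 aligned sites, so the Hamming distance is 2.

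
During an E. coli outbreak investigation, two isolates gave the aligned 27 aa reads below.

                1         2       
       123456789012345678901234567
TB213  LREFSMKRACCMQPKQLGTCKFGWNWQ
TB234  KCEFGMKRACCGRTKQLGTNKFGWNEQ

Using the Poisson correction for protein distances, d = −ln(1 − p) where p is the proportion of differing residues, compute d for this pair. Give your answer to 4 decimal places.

Differing sites — 1:L/K; 2:R/C; 5:S/G; 12:M/G; 13:Q/R; 14:P/T; 20:C/N; 26:W/E.
p = 8/27 = 0.296296.
d = −ln(1 − 0.296296) = −ln(0.703704) = 0.3514.

0.3514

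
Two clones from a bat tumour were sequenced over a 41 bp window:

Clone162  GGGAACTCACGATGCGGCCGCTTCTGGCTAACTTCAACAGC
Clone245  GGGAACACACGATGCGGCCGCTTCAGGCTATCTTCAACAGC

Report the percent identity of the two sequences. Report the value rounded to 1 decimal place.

The sequences differ at positions 7 (T/A), 25 (T/A), 31 (A/T).
38 of the 41 sites match, so the percent identity is 38/41 × 100 = 92.7%.

92.7%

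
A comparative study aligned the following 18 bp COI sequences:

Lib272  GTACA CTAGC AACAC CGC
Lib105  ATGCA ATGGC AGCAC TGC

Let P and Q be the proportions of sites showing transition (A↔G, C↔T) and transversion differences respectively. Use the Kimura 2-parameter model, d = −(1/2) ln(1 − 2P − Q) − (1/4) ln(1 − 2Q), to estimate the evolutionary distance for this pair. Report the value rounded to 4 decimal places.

Mismatches occur at site 1 (G→A, transition), site 3 (A→G, transition), site 6 (C→A, transversion), site 8 (A→G, transition), site 12 (A→G, transition), site 16 (C→T, transition).
Of the 6 differences, 5 transitions and 1 transversion over 18 sites: P = 5/18 = 0.277778, Q = 1/18 = 0.055556.
d = −0.5·ln(0.388888) − 0.25·ln(0.888888) = −0.5·(-0.944464) − 0.25·(-0.117784) = 0.5017.

0.5017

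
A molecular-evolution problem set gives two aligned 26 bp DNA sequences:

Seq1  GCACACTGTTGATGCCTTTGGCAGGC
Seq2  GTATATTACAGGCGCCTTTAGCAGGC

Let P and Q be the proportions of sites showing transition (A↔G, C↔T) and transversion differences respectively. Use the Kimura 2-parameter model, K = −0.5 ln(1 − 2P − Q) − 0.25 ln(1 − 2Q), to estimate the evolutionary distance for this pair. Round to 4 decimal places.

The sequences differ at positions 2 (C/T, transition), 4 (C/T, transition), 6 (C/T, transition), 8 (G/A, transition), 9 (T/C, transition), 10 (T/A, transversion), 12 (A/G, transition), 13 (T/C, transition), 20 (G/A, transition).
Of the 9 differences, 8 transitions and 1 transversion over 26 sites: P = 8/26 = 0.307692, Q = 1/26 = 0.038462.
d = −0.5·ln(0.346154) − 0.25·ln(0.923076) = −0.5·(-1.060872) − 0.25·(-0.080044) = 0.5504.

0.5504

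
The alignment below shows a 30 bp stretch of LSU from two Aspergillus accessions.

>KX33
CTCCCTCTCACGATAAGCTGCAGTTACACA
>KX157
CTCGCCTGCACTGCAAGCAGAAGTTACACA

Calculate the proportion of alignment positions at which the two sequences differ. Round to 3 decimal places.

0.300

The sequences differ at positions 4 (C/G), 6 (T/C), 7 (C/T), 8 (T/G), 12 (G/T), 13 (A/G), 14 (T/C), 19 (T/A), 21 (C/A).
There are 9 differences over 30 sites, so p = 9/30 = 0.300.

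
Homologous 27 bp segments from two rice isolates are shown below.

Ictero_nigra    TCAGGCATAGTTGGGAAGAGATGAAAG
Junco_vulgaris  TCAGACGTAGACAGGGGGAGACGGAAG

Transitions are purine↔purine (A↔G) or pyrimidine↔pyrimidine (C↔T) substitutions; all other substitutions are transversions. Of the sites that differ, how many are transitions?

The sequences differ at positions 5 (G/A, transition), 7 (A/G, transition), 11 (T/A, transversion), 12 (T/C, transition), 13 (G/A, transition), 16 (A/G, transition), 17 (A/G, transition), 22 (T/C, transition), 24 (A/G, transition).
Of the 9 differences, 8 transitions and 1 transversion, so the answer is 8.

8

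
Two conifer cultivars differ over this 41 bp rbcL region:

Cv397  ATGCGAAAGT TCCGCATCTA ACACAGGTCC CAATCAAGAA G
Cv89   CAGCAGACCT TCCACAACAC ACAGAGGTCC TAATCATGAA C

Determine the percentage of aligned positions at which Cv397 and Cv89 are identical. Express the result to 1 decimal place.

Mismatches occur at site 1 (A→C), site 2 (T→A), site 5 (G→A), site 6 (A→G), site 8 (A→C), site 9 (G→C), site 14 (G→A), site 17 (T→A), site 19 (T→A), site 20 (A→C), site 24 (C→G), site 31 (C→T), site 37 (A→T), site 41 (G→C).
27 of the 41 sites match, so the percent identity is 27/41 × 100 = 65.9%.

65.9%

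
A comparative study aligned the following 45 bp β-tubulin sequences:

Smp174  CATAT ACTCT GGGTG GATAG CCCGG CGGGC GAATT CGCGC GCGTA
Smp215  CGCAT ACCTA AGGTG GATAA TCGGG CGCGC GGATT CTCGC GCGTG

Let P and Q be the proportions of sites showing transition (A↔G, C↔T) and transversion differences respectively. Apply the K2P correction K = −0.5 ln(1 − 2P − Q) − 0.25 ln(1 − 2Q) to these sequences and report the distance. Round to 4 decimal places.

0.3845

The sequences differ at positions 2 (A/G, transition), 3 (T/C, transition), 8 (T/C, transition), 9 (C/T, transition), 10 (T/A, transversion), 11 (G/A, transition), 20 (G/A, transition), 21 (C/T, transition), 23 (C/G, transversion), 28 (G/C, transversion), 32 (A/G, transition), 37 (G/T, transversion), 45 (A/G, transition).
Of the 13 differences, 9 transitions and 4 transversions over 45 sites: P = 9/45 = 0.200000, Q = 4/45 = 0.088889.
d = −0.5·ln(0.511111) − 0.25·ln(0.822222) = −0.5·(-0.671168) − 0.25·(-0.195745) = 0.3845.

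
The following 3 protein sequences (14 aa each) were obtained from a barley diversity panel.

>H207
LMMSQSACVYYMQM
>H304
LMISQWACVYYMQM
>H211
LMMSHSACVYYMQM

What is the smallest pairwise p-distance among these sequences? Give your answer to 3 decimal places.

Pairwise Hamming distances:
  H207 vs H304: 2
  H207 vs H211: 1
  H304 vs H211: 3
The smallest is 1 mismatch, between H207 and H211; p = 1/14 = 0.071.

0.071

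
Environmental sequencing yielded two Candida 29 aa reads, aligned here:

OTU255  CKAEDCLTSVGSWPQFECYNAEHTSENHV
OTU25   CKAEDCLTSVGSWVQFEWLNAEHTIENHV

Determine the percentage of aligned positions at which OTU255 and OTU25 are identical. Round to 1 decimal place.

The sequences differ at positions 14 (P/V), 18 (C/W), 19 (Y/L), 25 (S/I).
25 of the 29 sites match, so the percent identity is 25/29 × 100 = 86.2%.

86.2%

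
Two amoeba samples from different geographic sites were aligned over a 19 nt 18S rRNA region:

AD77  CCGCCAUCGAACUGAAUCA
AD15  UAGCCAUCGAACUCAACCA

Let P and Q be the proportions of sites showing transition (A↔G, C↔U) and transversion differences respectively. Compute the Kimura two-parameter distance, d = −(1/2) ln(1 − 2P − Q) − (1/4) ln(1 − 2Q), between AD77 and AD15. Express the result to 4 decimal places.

The sequences differ at positions 1 (C/U, transition), 2 (C/A, transversion), 14 (G/C, transversion), 17 (U/C, transition).
Of the 4 differences, 2 transitions and 2 transversions over 19 sites: P = 2/19 = 0.105263, Q = 2/19 = 0.105263.
d = −0.5·ln(0.684211) − 0.25·ln(0.789474) = −0.5·(-0.379489) − 0.25·(-0.236388) = 0.2488.

0.2488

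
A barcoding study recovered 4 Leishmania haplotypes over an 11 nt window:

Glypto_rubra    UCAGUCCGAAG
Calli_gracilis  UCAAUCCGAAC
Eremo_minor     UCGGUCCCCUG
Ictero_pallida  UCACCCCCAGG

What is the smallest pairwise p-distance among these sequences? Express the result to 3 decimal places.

Pairwise Hamming distances:
  Glypto_rubra vs Calli_gracilis: 2
  Glypto_rubra vs Eremo_minor: 4
  Glypto_rubra vs Ictero_pallida: 4
  Calli_gracilis vs Eremo_minor: 6
  Calli_gracilis vs Ictero_pallida: 5
  Eremo_minor vs Ictero_pallida: 5
The smallest is 2 mismatches, between Glypto_rubra and Calli_gracilis; p = 2/11 = 0.182.

0.182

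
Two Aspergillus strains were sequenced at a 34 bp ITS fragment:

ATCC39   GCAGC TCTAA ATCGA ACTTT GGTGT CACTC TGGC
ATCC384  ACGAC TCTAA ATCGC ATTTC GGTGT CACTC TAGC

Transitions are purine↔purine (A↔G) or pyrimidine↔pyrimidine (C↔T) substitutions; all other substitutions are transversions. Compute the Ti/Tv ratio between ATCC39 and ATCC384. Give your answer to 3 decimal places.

Mismatches occur at site 1 (G/A, transition), site 3 (A/G, transition), site 4 (G/A, transition), site 15 (A/C, transversion), site 17 (C/T, transition), site 20 (T/C, transition), site 32 (G/A, transition).
Of the 7 differences, 6 transitions and 1 transversion, so Ti/Tv = 6/1 = 6.000.

6.000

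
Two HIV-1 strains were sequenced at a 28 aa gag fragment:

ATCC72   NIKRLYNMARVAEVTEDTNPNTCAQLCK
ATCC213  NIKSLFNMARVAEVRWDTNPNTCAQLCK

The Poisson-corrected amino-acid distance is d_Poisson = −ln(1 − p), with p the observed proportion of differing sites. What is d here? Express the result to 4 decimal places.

0.1542

The sequences differ at positions 4 (R/S), 6 (Y/F), 15 (T/R), 16 (E/W).
p = 4/28 = 0.142857.
d = −ln(1 − 0.142857) = −ln(0.857143) = 0.1542.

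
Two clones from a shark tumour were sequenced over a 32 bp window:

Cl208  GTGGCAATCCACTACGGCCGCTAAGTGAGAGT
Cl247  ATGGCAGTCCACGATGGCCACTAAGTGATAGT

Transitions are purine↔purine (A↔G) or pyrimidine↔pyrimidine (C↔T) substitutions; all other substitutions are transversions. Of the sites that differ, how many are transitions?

Differing sites — 1:G/A (Ti); 7:A/G (Ti); 13:T/G (Tv); 15:C/T (Ti); 20:G/A (Ti); 29:G/T (Tv).
Of the 6 differences, 4 transitions and 2 transversions, so the answer is 4.

4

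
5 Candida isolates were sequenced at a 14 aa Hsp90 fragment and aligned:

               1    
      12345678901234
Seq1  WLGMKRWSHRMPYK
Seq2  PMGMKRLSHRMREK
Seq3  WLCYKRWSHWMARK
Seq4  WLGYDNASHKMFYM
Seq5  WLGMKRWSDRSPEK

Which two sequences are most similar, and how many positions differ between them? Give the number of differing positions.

3

Pairwise Hamming distances:
  Seq1 vs Seq2: 5
  Seq1 vs Seq3: 5
  Seq1 vs Seq4: 7
  Seq1 vs Seq5: 3
  Seq2 vs Seq3: 8
  Seq2 vs Seq4: 10
  Seq2 vs Seq5: 6
  Seq3 vs Seq4: 8
  Seq3 vs Seq5: 7
  Seq4 vs Seq5: 10
The smallest is 3, between Seq1 and Seq5.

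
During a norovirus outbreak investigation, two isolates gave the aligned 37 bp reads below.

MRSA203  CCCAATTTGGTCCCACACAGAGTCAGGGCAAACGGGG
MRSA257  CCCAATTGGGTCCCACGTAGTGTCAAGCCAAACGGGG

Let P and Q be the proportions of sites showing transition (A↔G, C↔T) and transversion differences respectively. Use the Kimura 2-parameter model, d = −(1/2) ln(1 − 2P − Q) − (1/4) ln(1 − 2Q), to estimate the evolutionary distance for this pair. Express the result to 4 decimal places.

Differing sites — 8:T/G (Tv); 17:A/G (Ti); 18:C/T (Ti); 21:A/T (Tv); 26:G/A (Ti); 28:G/C (Tv).
Of the 6 differences, 3 transitions and 3 transversions over 37 sites: P = 3/37 = 0.081081, Q = 3/37 = 0.081081.
d = −0.5·ln(0.756757) − 0.25·ln(0.837838) = −0.5·(-0.278713) − 0.25·(-0.176931) = 0.1836.

0.1836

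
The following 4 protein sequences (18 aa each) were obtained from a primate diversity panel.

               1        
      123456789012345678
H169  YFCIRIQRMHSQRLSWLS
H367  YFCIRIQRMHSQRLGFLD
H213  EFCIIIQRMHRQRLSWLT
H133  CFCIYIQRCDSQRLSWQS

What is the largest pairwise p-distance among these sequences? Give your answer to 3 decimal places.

Pairwise Hamming distances:
  H169 vs H367: 3
  H169 vs H213: 4
  H169 vs H133: 5
  H367 vs H213: 6
  H367 vs H133: 8
  H213 vs H133: 7
The largest is 8 mismatches, between H367 and H133; p = 8/18 = 0.444.

0.444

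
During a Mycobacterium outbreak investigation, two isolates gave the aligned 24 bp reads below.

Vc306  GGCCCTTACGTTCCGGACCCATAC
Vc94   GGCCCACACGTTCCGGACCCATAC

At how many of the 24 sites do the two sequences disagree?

2

Mismatches occur at site 6 (T↔A), site 7 (T↔C).
That gives 2 mismatches out of 24 aligned sites, so the Hamming distance is 2.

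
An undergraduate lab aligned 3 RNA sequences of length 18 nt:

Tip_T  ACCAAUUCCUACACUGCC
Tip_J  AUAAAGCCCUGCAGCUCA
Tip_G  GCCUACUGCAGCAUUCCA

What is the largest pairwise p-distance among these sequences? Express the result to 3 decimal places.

Pairwise Hamming distances:
  Tip_T vs Tip_J: 9
  Tip_T vs Tip_G: 9
  Tip_J vs Tip_G: 11
The largest is 11 mismatches, between Tip_J and Tip_G; p = 11/18 = 0.611.

0.611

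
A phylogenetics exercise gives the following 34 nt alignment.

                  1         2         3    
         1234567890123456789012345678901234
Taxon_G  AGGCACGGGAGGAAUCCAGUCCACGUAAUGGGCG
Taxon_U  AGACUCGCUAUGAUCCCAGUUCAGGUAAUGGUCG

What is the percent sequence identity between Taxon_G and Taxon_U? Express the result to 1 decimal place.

Mismatches occur at site 3 (G↔A), site 5 (A↔U), site 8 (G↔C), site 9 (G↔U), site 11 (G↔U), site 14 (A↔U), site 15 (U↔C), site 21 (C↔U), site 24 (C↔G), site 32 (G↔U).
24 of the 34 sites match, so the percent identity is 24/34 × 100 = 70.6%.

70.6%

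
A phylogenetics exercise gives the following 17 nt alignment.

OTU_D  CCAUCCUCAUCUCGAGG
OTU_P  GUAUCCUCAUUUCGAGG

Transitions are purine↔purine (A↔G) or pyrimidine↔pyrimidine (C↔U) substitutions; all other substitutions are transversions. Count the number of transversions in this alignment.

Differing sites — 1:C/G (Tv); 2:C/U (Ti); 11:C/U (Ti).
Of the 3 differences, 2 transitions and 1 transversion, so the answer is 1.

1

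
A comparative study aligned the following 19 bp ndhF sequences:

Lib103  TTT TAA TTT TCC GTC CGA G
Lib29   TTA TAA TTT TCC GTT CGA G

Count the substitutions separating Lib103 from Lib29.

Differing sites — 3:T/A; 15:C/T.
That gives 2 mismatches out of 19 aligned sites, so the Hamming distance is 2.

2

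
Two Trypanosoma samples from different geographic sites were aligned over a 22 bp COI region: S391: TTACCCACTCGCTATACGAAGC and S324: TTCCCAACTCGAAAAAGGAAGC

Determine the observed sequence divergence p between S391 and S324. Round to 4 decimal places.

The sequences differ at positions 3 (A/C), 6 (C/A), 12 (C/A), 13 (T/A), 15 (T/A), 17 (C/G).
There are 6 differences over 22 sites, so p = 6/22 = 0.2727.

0.2727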